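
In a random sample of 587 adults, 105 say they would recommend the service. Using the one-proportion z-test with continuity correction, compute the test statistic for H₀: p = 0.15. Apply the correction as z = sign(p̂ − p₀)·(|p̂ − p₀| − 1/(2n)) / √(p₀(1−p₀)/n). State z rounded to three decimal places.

z = 1.901

p̂ = 105/587 = 0.17888. p̂ − p₀ = 0.028876.
1/(2n) = 0.000852.
Corrected numerator: |0.028876| − 0.000852 = 0.028024.
Under H₀, SE = √(p₀(1−p₀)/n) = √(0.15·0.85/587) = √0.000217206 = 0.014738.
z = +0.028024/0.014738 = 1.901.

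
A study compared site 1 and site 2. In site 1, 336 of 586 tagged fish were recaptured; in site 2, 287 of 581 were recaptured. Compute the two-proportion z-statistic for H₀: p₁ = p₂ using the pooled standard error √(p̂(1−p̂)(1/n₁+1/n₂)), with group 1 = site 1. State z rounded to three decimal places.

z = 2.719

Sample proportions: p̂₁ = 336/586 = 0.57338 and p̂₂ = 287/581 = 0.49398.
Pooled p̂ = (336+287)/(586+581) = 623/1167 = 0.53385.
SE = √[p̂(1−p̂)(1/n₁+1/n₂)] = √[0.53385·0.46615·(1/586+1/581)] ≈ 0.029206.
z = 0.07940/0.029206 = 2.719.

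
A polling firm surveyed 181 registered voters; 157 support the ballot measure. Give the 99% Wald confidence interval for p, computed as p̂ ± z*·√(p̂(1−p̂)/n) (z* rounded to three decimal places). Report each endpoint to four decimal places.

(0.8025, 0.9323)

The sample proportion is 157/181 = 0.86740.
Standard error of p̂: √(0.115015/181) = √0.000635441 = 0.025208.
The 99% critical value is z* = 2.576.
Margin = 2.576·0.025208 = 0.06494.
CI: 0.86740 ± 0.06494 = (0.8025, 0.9323).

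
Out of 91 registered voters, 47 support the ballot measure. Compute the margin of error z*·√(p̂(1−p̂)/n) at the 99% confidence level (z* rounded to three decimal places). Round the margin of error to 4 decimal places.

ME = 0.1349

The sample proportion is 47/91 = 0.51648.
SE = √(p̂(1−p̂)/n) = √(0.249728/91) = 0.052386.
For 99% confidence, z* = 2.576.
ME = 2.576·0.052386 = 0.1349.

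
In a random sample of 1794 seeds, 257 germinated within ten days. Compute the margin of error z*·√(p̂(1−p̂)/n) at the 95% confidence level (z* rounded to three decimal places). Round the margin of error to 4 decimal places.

p̂ = 257/1794 = 0.14326.
SE = √(p̂(1−p̂)/n) = √(0.122733/1794) = 0.008271.
For 95% confidence, z* = 1.960.
ME = 1.960·0.008271 = 0.0162.

ME = 0.0162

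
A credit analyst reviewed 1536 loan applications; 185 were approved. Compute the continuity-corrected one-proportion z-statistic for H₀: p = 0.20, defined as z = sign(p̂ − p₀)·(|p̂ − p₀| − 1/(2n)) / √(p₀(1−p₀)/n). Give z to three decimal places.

p̂ = 185/1536 = 0.12044. p̂ − p₀ = -0.079557.
1/(2n) = 0.000326.
Corrected numerator: |-0.079557| − 0.000326 = 0.079231.
Under H₀, SE = √(p₀(1−p₀)/n) = √(0.20·0.80/1536) = √0.000104167 = 0.010206.
z = (−)0.079231/0.010206 = -7.763.

z = -7.763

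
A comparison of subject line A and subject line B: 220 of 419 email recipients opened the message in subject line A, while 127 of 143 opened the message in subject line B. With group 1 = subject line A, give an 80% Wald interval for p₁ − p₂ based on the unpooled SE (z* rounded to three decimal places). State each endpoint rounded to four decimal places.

(-0.4091, -0.3170)

p̂₁ = 0.52506, p̂₂ = 0.88811, so the observed difference is -0.36305.
SE = √(0.000595160 + 0.000694889) = √0.001290049 = 0.035917.
For 80% confidence, z* = 1.282. Margin = 1.282·0.035917 = 0.04605.
So the interval runs from -0.4091 to -0.3170.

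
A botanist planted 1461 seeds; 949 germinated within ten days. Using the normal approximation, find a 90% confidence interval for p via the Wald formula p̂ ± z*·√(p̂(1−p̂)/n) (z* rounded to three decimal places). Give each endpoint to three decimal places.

(0.629, 0.670)

p̂ = 949/1461 = 0.64956.
SE(p̂) = √(0.64956·0.35044/1461) = 0.012482.
The 90% critical value is z* = 1.645.
Margin of error: 1.645 × 0.012482 = 0.02053.
So the interval runs from 0.629 to 0.670.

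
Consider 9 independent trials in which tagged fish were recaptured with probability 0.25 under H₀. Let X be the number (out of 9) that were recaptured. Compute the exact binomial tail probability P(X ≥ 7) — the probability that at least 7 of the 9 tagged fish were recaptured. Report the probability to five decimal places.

P = 0.00134

X is binomial with n = 9 and p = 0.25.
P(X ≥ 7) = C(9,7)·0.25^7·0.75^2 + C(9,8)·0.25^8·0.75^1 + C(9,9)·0.25^9·0.75^0.
= 0.001236 + 0.000103 + 0.000004 = 0.00134.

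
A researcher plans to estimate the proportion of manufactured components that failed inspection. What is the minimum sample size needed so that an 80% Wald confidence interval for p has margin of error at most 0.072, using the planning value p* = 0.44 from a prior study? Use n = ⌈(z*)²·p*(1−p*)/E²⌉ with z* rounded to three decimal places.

n = 79

For 80% confidence, z* = 1.282.
p*(1−p*) = 0.44·0.56 = 0.2464.
Required n before rounding: 1.643524 × 0.2464 / 0.072² = 78.118.
Rounding up, n = 79.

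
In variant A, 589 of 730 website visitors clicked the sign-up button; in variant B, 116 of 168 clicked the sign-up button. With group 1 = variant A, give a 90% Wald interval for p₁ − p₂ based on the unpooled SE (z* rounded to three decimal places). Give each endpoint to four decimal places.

(0.0530, 0.1798)

p̂₁ = 0.80685, p̂₂ = 0.69048, so the observed difference is 0.11637.
Unpooled SE = √(p̂₁(1−p̂₁)/n₁ + p̂₂(1−p̂₂)/n₂) = √(0.000213484 + 0.001272136) = 0.038544.
The 90% critical value is z* = 1.645. Margin of error = 0.06340.
CI: 0.11637 ± 0.06340 = (0.0530, 0.1798).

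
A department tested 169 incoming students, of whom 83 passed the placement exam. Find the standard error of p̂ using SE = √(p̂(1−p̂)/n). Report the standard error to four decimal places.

SE = 0.0385

Sample proportion p̂ = 83/169 = 0.49112.
p̂(1−p̂) = 0.49112·0.50888 = 0.249921.
Dividing by n and taking the root: √0.001478822 = 0.0385.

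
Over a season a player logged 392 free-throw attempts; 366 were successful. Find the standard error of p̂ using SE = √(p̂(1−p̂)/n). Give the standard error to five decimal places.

The sample proportion is 366/392 = 0.93367.
p̂(1−p̂) = 0.061930.
SE = √(0.061930/392) = √0.000157985 = 0.01257.

SE = 0.01257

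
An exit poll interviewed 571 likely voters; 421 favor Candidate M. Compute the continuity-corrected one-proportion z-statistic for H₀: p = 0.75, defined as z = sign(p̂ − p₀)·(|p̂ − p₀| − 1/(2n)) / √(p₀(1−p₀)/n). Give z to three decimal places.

Sample proportion p̂ = 421/571 = 0.73730. p̂ − p₀ = -0.012697.
1/(2n) = 0.000876.
Corrected numerator: |-0.012697| − 0.000876 = 0.011821.
SE₀ = √(0.75·0.25/571) = 0.018121.
z = (−)0.011821/0.018121 = -0.652.

z = -0.652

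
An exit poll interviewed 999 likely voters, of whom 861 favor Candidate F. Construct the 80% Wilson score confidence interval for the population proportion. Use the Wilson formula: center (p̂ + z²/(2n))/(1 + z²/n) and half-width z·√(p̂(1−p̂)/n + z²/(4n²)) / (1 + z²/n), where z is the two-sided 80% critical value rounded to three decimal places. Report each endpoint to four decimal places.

Here p̂ = 861/999 = 0.86186 and z = 1.282 (z² = 1.643524).
Denominator 1 + z²/n = 1 + 1.643524/999 = 1.001645.
Center = (0.86186 + 0.000823)/1.001645 = 0.86127.
Radicand: p̂(1−p̂)/n + z²/(4n²) = 0.000119175 + 0.000000412 = 0.000119587.
Half-width = 1.282·√0.000119587/1.001645 = 0.01400.
CI: 0.86127 ± 0.01400 = (0.8473, 0.8753).

(0.8473, 0.8753)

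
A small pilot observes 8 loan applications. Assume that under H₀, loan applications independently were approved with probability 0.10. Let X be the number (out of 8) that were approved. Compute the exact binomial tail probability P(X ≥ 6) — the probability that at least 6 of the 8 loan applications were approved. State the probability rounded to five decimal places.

P = 0.00002

X ~ Binomial(n=8, p=0.10).
P(X ≥ 6) = C(8,6)·0.10^6·0.90^2 + C(8,7)·0.10^7·0.90^1 + C(8,8)·0.10^8·0.90^0.
= 0.000023 + 0.000001 + 0.000000 = 0.00002.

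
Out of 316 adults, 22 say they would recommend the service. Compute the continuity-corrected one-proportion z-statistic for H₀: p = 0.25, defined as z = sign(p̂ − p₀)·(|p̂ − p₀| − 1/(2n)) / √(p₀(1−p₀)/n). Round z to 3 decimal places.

The sample proportion is 22/316 = 0.06962. p̂ − p₀ = -0.180380.
Continuity correction 1/(2n) = 1/632 = 0.001582.
Corrected numerator: |-0.180380| − 0.001582 = 0.178798.
SE₀ = √(0.25·0.75/316) = 0.024359.
z = −0.178798/0.024359 = -7.340.

z = -7.340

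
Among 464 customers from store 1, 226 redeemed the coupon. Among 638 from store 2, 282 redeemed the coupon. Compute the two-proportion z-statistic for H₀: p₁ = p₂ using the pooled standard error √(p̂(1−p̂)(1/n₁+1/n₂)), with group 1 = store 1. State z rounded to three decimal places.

p̂₁ = 226/464 = 0.48707, p̂₂ = 282/638 = 0.44201.
Pooling: p̂ = 508/1102 = 0.46098.
Pooled SE = √[0.2484774·0.00372257] ≈ 0.030413.
z = 0.04506/0.030413 = 1.482.

z = 1.482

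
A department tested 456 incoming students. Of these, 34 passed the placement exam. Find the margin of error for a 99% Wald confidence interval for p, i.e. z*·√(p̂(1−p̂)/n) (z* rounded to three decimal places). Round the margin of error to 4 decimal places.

With x = 34 successes in n = 456, p̂ = 0.07456.
SE = √(p̂(1−p̂)/n) = √(0.069002/456) = 0.012301.
For 99% confidence, z* = 2.576.
So ME = 0.0317.

ME = 0.0317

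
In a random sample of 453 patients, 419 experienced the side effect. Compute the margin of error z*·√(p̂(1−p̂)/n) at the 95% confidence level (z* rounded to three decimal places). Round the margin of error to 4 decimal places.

p̂ = 419/453 = 0.92494.
SE = √(p̂(1−p̂)/n) = √(0.069422/453) = 0.012379.
z* = 1.960 at the 95% level.
Margin of error = z*·SE = 1.960 × 0.012379 = 0.0243.

ME = 0.0243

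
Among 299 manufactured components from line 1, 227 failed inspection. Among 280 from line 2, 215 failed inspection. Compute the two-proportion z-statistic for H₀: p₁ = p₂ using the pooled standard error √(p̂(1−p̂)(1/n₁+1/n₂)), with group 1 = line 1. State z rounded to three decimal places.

z = -0.245

Sample proportions: p̂₁ = 227/299 = 0.75920 and p̂₂ = 215/280 = 0.76786.
Pooled p̂ = (227+215)/(299+280) = 442/579 = 0.76339.
SE = √[p̂(1−p̂)(1/n₁+1/n₂)] = √[0.76339·0.23661·(1/299+1/280)] ≈ 0.035344.
z = (p̂₁ − p̂₂)/SE = (0.75920 − 0.76786)/0.035344 = -0.00866/0.035344 = -0.245.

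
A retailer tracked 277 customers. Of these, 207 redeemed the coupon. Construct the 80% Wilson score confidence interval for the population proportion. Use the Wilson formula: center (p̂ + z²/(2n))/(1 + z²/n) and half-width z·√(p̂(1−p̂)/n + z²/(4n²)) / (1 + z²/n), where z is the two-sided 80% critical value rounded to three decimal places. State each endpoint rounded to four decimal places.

(0.7124, 0.7792)

p̂ = 207/277 = 0.74729; z = 1.282, so z² = 1.643524.
1 + z²/n = 1.005933.
Center = (0.74729 + 0.002967)/1.005933 = 0.74583.
Radicand: p̂(1−p̂)/n + z²/(4n²) = 0.000681756 + 0.000005355 = 0.000687111.
Half-width = z·√(radicand)/denom = 1.282·0.026213/1.005933 = 0.03341.
CI: 0.74583 ± 0.03341 = (0.7124, 0.7792).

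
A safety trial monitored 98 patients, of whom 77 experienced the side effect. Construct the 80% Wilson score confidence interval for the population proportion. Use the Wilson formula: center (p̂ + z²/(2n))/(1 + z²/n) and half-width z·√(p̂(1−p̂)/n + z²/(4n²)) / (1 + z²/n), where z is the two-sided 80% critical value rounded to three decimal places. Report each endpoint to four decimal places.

(0.7281, 0.8339)

Here p̂ = 77/98 = 0.78571 and z = 1.282 (z² = 1.643524).
Denominator 1 + z²/n = 1 + 1.643524/98 = 1.016771.
Adjusted center: (0.78571 + z²/(2n))/1.016771 = 0.78100.
Radicand: p̂(1−p̂)/n + z²/(4n²) = 0.001718034 + 0.000042782 = 0.001760816.
Half-width = z·√(radicand)/denom = 1.282·0.041962/1.016771 = 0.05291.
So the interval runs from 0.7281 to 0.8339.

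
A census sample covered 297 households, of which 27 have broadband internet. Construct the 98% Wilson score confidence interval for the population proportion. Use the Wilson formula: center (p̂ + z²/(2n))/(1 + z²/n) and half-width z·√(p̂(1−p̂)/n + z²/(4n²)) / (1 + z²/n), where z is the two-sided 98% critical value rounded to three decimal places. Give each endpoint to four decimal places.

(0.0591, 0.1374)

Here p̂ = 27/297 = 0.09091 and z = 2.326 (z² = 5.410276).
1 + z²/n = 1.018216.
Center = (0.09091 + 0.009108)/1.018216 = 0.09823.
Radicand: p̂(1−p̂)/n + z²/(4n²) = 0.000278265 + 0.000015334 = 0.000293599.
Half-width = z·√(radicand)/denom = 2.326·0.017135/1.018216 = 0.03914.
So the interval runs from 0.0591 to 0.1374.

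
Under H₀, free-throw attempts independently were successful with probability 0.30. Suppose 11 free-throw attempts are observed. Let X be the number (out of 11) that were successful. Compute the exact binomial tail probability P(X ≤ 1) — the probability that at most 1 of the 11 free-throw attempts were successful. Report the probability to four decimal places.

P = 0.1130

X ~ Binomial(n=11, p=0.30).
P(X ≤ 1) = C(11,0)·0.30^0·0.70^11 + C(11,1)·0.30^1·0.70^10.
= 0.019773 + 0.093217 = 0.1130.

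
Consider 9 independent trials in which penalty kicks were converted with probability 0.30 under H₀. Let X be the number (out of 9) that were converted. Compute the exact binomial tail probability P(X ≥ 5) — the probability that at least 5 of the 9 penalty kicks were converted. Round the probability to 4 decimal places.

X ~ Binomial(n=9, p=0.30).
P(X ≥ 5) = Σ_{j=5}^{9} C(9,j)·0.30^j·0.70^{9−j}.
= 0.073514 + 0.021004 + 0.003858 + 0.000413 + 0.000020 = 0.0988.

P = 0.0988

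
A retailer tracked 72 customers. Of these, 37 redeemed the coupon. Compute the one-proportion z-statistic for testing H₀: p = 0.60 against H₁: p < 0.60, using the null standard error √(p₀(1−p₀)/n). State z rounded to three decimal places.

Sample proportion p̂ = 37/72 = 0.51389.
Null standard error: √(0.60·0.40/72) = √0.003333333 = 0.057735.
z = (p̂ − p₀)/SE = (0.51389 − 0.60)/0.057735 = -1.491.

z = -1.491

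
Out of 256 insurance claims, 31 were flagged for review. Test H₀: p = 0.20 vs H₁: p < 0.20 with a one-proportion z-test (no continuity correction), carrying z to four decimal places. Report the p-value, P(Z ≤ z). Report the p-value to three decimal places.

p-value = 0.001

Sample proportion p̂ = 31/256 = 0.12109.
Null standard error: √(0.20·0.80/256) = √0.000625000 = 0.025000.
Test statistic (full precision, shown to 4 dp): z = (31/256 − 0.20)/SE₀ ≈ -3.1563.
p-value = P(Z ≤ z) with z = -3.1563 → 0.001.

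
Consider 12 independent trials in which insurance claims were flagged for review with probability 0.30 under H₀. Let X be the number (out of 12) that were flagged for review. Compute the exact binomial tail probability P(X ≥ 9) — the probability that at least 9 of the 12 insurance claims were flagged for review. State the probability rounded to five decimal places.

P = 0.00169

X is binomial with n = 12 and p = 0.30.
P(X ≥ 9) = C(12,9)·0.30^9·0.70^3 + C(12,10)·0.30^10·0.70^2 + C(12,11)·0.30^11·0.70^1 + C(12,12)·0.30^12·0.70^0.
= 0.001485 + 0.000191 + 0.000015 + 0.000001 = 0.00169.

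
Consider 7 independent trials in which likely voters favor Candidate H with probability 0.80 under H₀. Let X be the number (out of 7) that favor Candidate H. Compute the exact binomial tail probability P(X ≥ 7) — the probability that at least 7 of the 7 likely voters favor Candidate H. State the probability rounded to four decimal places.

X is binomial with n = 7 and p = 0.80.
P(X ≥ 7) = C(7,7)·0.80^7·0.20^0.
= 0.209715 = 0.2097.

P = 0.2097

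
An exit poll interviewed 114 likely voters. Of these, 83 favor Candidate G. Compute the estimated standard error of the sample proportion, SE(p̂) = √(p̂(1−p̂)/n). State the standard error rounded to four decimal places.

SE = 0.0417

p̂ = 83/114 = 0.72807.
p̂(1−p̂) = 0.72807·0.27193 = 0.197984.
Dividing by n and taking the root: √0.001736702 = 0.0417.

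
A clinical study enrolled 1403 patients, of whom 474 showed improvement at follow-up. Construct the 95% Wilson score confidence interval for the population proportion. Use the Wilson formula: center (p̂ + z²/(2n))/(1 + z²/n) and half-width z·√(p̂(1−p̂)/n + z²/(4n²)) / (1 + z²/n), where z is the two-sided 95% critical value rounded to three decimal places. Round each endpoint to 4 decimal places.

(0.3136, 0.3630)

p̂ = 474/1403 = 0.33785; z = 1.960, so z² = 3.841600.
Denominator 1 + z²/n = 1 + 3.841600/1403 = 1.002738.
Adjusted center: (0.33785 + z²/(2n))/1.002738 = 0.33829.
Radicand: p̂(1−p̂)/n + z²/(4n²) = 0.000159449 + 0.000000488 = 0.000159937.
Half-width = z·√(radicand)/denom = 1.960·0.012647/1.002738 = 0.02472.
Interval: 0.33829 ± 0.02472 → (0.3136, 0.3630).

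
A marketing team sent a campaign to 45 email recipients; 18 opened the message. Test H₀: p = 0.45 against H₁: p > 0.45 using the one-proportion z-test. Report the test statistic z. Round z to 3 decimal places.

z = -0.674

With x = 18 successes in n = 45, p̂ = 0.40000.
SE₀ = √(0.45·0.55/45) = 0.074162.
z = (0.40000 − 0.45)/0.074162 = -0.05000/0.074162 = -0.674.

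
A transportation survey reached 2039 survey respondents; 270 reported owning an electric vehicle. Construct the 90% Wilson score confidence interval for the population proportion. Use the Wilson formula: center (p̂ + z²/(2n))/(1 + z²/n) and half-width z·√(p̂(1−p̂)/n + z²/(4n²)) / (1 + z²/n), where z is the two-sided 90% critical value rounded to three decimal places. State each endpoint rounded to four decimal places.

Here p̂ = 270/2039 = 0.13242 and z = 1.645 (z² = 2.706025).
1 + z²/n = 1.001327.
Adjusted center: (0.13242 + z²/(2n))/1.001327 = 0.13291.
Radicand: p̂(1−p̂)/n + z²/(4n²) = 0.000056343 + 0.000000163 = 0.000056506.
Half-width = 1.645·√0.000056506/1.001327 = 0.01235.
Interval: 0.13291 ± 0.01235 → (0.1206, 0.1453).

(0.1206, 0.1453)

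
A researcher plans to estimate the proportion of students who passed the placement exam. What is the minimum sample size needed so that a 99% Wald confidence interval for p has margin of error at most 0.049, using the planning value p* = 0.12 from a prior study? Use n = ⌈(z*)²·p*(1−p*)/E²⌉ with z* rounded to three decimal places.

n = 292

The 99% critical value is z* = 2.576.
p*(1−p*) = 0.1056.
Required n before rounding: 6.635776 × 0.1056 / 0.049² = 291.853.
⌈291.853⌉ = 292.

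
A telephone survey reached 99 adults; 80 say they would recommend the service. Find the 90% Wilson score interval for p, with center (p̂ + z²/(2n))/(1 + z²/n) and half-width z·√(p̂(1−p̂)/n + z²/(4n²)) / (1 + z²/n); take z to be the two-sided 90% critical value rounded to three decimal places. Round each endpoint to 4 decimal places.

p̂ = 80/99 = 0.80808; z = 1.645, so z² = 2.706025.
1 + z²/n = 1.027334.
Center = (0.80808 + 0.013667)/1.027334 = 0.79988.
Radicand: p̂(1−p̂)/n + z²/(4n²) = 0.001566527 + 0.000069024 = 0.001635551.
Half-width = 1.645·√0.001635551/1.027334 = 0.06476.
So the interval runs from 0.7351 to 0.8646.

(0.7351, 0.8646)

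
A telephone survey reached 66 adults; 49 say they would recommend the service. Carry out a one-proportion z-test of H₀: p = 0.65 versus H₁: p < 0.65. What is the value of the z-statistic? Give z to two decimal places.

Sample proportion p̂ = 49/66 = 0.74242.
Null standard error: √(0.65·0.35/66) = √0.003446970 = 0.058711.
z = (0.74242 − 0.65)/0.058711 = 0.09242/0.058711 = 1.57.

z = 1.57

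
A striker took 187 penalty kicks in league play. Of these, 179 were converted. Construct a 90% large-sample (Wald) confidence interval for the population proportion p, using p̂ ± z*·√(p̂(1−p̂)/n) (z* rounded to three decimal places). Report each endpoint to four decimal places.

The sample proportion is 179/187 = 0.95722.
Standard error of p̂: √(0.040951/187) = √0.000218987 = 0.014798.
The 90% critical value is z* = 1.645.
Margin = 1.645·0.014798 = 0.02434.
Interval: 0.95722 ± 0.02434 → (0.9329, 0.9816).

(0.9329, 0.9816)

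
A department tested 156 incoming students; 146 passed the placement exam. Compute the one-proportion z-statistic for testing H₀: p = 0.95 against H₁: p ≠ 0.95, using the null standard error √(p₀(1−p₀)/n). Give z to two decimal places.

Sample proportion p̂ = 146/156 = 0.93590.
Under H₀, SE = √(p₀(1−p₀)/n) = √(0.95·0.05/156) = √0.000304487 = 0.017450.
Test statistic: z = -0.01410/0.017450 = -0.81.

z = -0.81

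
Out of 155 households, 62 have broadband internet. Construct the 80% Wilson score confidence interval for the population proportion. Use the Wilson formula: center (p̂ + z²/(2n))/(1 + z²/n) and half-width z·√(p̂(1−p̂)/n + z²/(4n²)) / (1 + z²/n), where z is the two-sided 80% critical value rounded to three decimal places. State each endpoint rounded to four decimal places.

(0.3509, 0.4512)

Here p̂ = 62/155 = 0.40000 and z = 1.282 (z² = 1.643524).
1 + z²/n = 1.010603.
Center = (0.40000 + 0.005302)/1.010603 = 0.40105.
Radicand: p̂(1−p̂)/n + z²/(4n²) = 0.001548387 + 0.000017102 = 0.001565489.
Half-width = z·√(radicand)/denom = 1.282·0.039566/1.010603 = 0.05019.
Interval: 0.40105 ± 0.05019 → (0.3509, 0.4512).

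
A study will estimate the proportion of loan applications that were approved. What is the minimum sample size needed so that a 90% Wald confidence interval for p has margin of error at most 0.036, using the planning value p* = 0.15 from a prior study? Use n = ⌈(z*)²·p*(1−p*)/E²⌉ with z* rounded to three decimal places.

n = 267

The 90% critical value is z* = 1.645.
p*(1−p*) = 0.15·0.85 = 0.1275.
(z*)²·p*(1−p*)/E² = 2.706025·0.1275/0.001296 = 266.218.
⌈266.218⌉ = 267.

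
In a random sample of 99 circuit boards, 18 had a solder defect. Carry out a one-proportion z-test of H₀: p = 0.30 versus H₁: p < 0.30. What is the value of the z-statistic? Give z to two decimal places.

Sample proportion p̂ = 18/99 = 0.18182.
SE₀ = √(0.30·0.70/99) = 0.046057.
z = (0.18182 − 0.30)/0.046057 = -0.11818/0.046057 = -2.57.

z = -2.57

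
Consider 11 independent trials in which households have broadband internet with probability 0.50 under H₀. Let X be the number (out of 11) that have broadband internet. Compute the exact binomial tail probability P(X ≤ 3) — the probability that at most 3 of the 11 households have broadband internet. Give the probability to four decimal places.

P = 0.1133

X is binomial with n = 11 and p = 0.50.
P(X ≤ 3) = C(11,0)·0.50^0·0.50^11 + C(11,1)·0.50^1·0.50^10 + C(11,2)·0.50^2·0.50^9 + C(11,3)·0.50^3·0.50^8.
= 0.000488 + 0.005371 + 0.026855 + 0.080566 = 0.1133.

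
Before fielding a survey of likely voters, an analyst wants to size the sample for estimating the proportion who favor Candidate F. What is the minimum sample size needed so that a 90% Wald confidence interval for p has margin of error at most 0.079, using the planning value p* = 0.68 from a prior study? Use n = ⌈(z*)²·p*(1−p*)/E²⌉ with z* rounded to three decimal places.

For 90% confidence, z* = 1.645.
p*(1−p*) = 0.68·0.32 = 0.2176.
Required n before rounding: 2.706025 × 0.2176 / 0.079² = 94.349.
⌈94.349⌉ = 95.

n = 95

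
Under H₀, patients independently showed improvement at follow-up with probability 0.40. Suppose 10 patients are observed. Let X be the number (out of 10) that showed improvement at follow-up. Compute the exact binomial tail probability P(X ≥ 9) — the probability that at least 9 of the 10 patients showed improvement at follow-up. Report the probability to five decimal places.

X ~ Binomial(n=10, p=0.40).
P(X ≥ 9) = C(10,9)·0.40^9·0.60^1 + C(10,10)·0.40^10·0.60^0.
= 0.001573 + 0.000105 = 0.00168.

P = 0.00168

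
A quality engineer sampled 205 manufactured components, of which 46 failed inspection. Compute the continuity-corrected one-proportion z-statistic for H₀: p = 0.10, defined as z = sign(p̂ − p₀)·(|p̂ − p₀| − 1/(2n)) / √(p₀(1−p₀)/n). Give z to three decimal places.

z = 5.820

With x = 46 successes in n = 205, p̂ = 0.22439. p̂ − p₀ = 0.124390.
Continuity correction 1/(2n) = 1/410 = 0.002439.
Corrected numerator: |0.124390| − 0.002439 = 0.121951.
Null standard error: √(0.10·0.90/205) = √0.000439024 = 0.020953.
z = (+)0.121951/0.020953 = 5.820.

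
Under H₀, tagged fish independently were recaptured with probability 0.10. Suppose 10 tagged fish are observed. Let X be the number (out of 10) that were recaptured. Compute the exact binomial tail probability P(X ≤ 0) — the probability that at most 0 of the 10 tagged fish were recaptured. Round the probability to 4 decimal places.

X is binomial with n = 10 and p = 0.10.
P(X ≤ 0) = C(10,0)·0.10^0·0.90^10.
= 0.348678 = 0.3487.

P = 0.3487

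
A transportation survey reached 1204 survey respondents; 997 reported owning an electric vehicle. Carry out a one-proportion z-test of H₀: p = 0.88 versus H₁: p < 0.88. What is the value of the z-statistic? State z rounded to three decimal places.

Sample proportion p̂ = 997/1204 = 0.82807.
Null standard error: √(0.88·0.12/1204) = √0.000087708 = 0.009365.
z = (0.82807 − 0.88)/0.009365 = -0.05193/0.009365 = -5.545.

z = -5.545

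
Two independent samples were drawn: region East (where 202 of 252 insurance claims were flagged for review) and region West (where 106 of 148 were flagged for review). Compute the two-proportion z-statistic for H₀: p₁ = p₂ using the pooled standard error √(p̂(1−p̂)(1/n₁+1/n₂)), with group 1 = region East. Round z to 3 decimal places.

z = 1.959

p̂₁ = 202/252 = 0.80159, p̂₂ = 106/148 = 0.71622.
Pooled p̂ = (202+106)/(252+148) = 308/400 = 0.77000.
Pooled SE = √[0.1771000·0.01072501] ≈ 0.043582.
z = (p̂₁ − p̂₂)/SE = (0.80159 − 0.71622)/0.043582 = 0.08537/0.043582 = 1.959.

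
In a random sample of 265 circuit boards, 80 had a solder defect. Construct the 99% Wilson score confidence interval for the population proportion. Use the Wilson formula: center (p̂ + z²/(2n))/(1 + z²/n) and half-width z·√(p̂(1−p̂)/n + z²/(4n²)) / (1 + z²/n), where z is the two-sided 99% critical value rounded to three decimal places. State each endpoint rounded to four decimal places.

Here p̂ = 80/265 = 0.30189 and z = 2.576 (z² = 6.635776).
Denominator 1 + z²/n = 1 + 6.635776/265 = 1.025041.
Adjusted center: (0.30189 + z²/(2n))/1.025041 = 0.30673.
Radicand: p̂(1−p̂)/n + z²/(4n²) = 0.000795287 + 0.000023623 = 0.000818910.
Half-width = z·√(radicand)/denom = 2.576·0.028617/1.025041 = 0.07192.
CI: 0.30673 ± 0.07192 = (0.2348, 0.3786).

(0.2348, 0.3786)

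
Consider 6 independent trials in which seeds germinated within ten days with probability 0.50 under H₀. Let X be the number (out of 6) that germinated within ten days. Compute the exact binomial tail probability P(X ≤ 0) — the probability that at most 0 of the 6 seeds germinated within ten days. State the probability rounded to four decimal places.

P = 0.0156

X ~ Binomial(n=6, p=0.50).
P(X ≤ 0) = C(6,0)·0.50^0·0.50^6.
= 0.015625 = 0.0156.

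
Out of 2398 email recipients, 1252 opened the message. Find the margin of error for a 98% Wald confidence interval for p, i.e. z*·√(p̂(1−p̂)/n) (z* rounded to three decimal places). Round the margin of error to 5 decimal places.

ME = 0.02373

Sample proportion p̂ = 1252/2398 = 0.52210.
Standard error of p̂: √(0.249512/2398) = √0.000104050 = 0.010200.
z* = 2.326 at the 98% level.
ME = 2.326·0.010200 = 0.02373.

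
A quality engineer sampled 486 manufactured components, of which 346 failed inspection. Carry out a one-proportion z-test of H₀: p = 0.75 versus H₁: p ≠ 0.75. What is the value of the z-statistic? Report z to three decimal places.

z = -1.938

The sample proportion is 346/486 = 0.71193.
Null standard error: √(0.75·0.25/486) = √0.000385802 = 0.019642.
z = (0.71193 − 0.75)/0.019642 = -0.03807/0.019642 = -1.938.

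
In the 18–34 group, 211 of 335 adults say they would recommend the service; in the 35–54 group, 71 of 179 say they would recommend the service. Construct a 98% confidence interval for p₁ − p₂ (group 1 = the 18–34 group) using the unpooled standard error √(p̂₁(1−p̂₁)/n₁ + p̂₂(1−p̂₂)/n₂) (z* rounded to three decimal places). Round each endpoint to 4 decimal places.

(0.1283, 0.3381)

p̂₁ = 0.62985, p̂₂ = 0.39665, so the observed difference is 0.23320.
SE = √(0.000695937 + 0.001336974) = √0.002032911 = 0.045088.
The 98% critical value is z* = 2.326. Margin of error = 0.10487.
Interval: 0.23320 ± 0.10487 → (0.1283, 0.3381).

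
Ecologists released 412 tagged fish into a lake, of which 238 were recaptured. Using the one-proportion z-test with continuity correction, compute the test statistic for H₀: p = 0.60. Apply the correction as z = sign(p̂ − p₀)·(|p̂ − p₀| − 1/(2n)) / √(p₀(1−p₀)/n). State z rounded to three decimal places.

z = -0.875

With x = 238 successes in n = 412, p̂ = 0.57767. p̂ − p₀ = -0.022330.
Continuity correction 1/(2n) = 1/824 = 0.001214.
Corrected numerator: |-0.022330| − 0.001214 = 0.021116.
Null standard error: √(0.60·0.40/412) = √0.000582524 = 0.024136.
z = −0.021116/0.024136 = -0.875.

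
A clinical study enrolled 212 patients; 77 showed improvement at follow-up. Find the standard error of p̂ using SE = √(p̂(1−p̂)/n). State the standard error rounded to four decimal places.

Sample proportion p̂ = 77/212 = 0.36321.
p̂(1−p̂) = 0.36321·0.63679 = 0.231288.
Dividing by n and taking the root: √0.001090981 = 0.0330.

SE = 0.0330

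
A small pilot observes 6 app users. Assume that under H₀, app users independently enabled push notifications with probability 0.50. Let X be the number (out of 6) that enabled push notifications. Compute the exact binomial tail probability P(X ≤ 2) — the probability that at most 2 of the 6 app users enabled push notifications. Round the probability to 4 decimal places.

P = 0.3438

X ~ Binomial(n=6, p=0.50).
P(X ≤ 2) = C(6,0)·0.50^0·0.50^6 + C(6,1)·0.50^1·0.50^5 + C(6,2)·0.50^2·0.50^4.
= 0.015625 + 0.093750 + 0.234375 = 0.3438.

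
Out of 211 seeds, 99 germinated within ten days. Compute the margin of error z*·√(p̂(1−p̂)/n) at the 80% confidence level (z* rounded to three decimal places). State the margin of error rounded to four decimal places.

ME = 0.0440

Sample proportion p̂ = 99/211 = 0.46919.
SE(p̂) = √(0.46919·0.53081/211) = 0.034356.
The 80% critical value is z* = 1.282.
So ME = 0.0440.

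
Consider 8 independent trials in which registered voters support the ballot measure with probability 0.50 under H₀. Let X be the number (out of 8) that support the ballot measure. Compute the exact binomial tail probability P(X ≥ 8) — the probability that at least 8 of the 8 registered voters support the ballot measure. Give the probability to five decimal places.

P = 0.00391

X is binomial with n = 8 and p = 0.50.
P(X ≥ 8) = C(8,8)·0.50^8·0.50^0.
= 0.003906 = 0.00391.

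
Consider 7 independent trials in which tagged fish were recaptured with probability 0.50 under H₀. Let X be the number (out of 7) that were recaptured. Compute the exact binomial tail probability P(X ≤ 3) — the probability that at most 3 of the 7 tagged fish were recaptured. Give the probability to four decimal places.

X ~ Binomial(n=7, p=0.50).
P(X ≤ 3) = C(7,0)·0.50^0·0.50^7 + C(7,1)·0.50^1·0.50^6 + C(7,2)·0.50^2·0.50^5 + C(7,3)·0.50^3·0.50^4.
= 0.007812 + 0.054688 + 0.164062 + 0.273438 = 0.5000.

P = 0.5000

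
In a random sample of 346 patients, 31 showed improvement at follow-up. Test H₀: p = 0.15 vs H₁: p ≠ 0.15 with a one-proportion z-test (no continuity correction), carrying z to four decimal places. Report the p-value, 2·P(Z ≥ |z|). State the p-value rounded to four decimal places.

p-value = 0.0017

With x = 31 successes in n = 346, p̂ = 0.08960.
Null standard error: √(0.15·0.85/346) = √0.000368497 = 0.019196.
z = (p̂ − p₀)/SE = (31/346 − 0.15)/0.019196 ≈ -3.1467.
From the standard normal, 2·P(Z ≥ |z|) = 0.0017.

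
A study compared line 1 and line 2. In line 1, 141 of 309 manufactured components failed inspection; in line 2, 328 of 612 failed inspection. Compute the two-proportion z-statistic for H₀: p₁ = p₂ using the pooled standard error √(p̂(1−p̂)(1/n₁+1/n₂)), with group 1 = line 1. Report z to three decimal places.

Sample proportions: p̂₁ = 141/309 = 0.45631 and p̂₂ = 328/612 = 0.53595.
Pooled p̂ = (141+328)/(309+612) = 469/921 = 0.50923.
Pooled SE = √[0.2499148·0.00487023] ≈ 0.034888.
z = (p̂₁ − p̂₂)/SE = (0.45631 − 0.53595)/0.034888 = -0.07964/0.034888 = -2.283.

z = -2.283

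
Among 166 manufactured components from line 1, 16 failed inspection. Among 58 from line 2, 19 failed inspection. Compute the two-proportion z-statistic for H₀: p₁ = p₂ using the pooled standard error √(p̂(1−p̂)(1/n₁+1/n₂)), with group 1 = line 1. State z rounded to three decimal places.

p̂₁ = 16/166 = 0.09639, p̂₂ = 19/58 = 0.32759.
Pooling: p̂ = 35/224 = 0.15625.
SE = √[p̂(1−p̂)(1/n₁+1/n₂)] = √[0.15625·0.84375·(1/166+1/58)] ≈ 0.055383.
z = -0.23120/0.055383 = -4.175.

z = -4.175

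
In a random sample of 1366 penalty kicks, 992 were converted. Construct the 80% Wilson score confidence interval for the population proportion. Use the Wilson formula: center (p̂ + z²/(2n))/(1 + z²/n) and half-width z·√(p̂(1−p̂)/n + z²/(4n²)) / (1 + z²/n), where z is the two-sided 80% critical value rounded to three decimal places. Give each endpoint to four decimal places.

Here p̂ = 992/1366 = 0.72621 and z = 1.282 (z² = 1.643524).
Denominator 1 + z²/n = 1 + 1.643524/1366 = 1.001203.
Center = (0.72621 + 0.000602)/1.001203 = 0.72594.
Radicand: p̂(1−p̂)/n + z²/(4n²) = 0.000145556 + 0.000000220 = 0.000145776.
Half-width = 1.282·√0.000145776/1.001203 = 0.01546.
Interval: 0.72594 ± 0.01546 → (0.7105, 0.7414).

(0.7105, 0.7414)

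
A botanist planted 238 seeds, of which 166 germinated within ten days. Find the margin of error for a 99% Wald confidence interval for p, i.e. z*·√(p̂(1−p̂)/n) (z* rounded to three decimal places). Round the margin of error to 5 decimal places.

The sample proportion is 166/238 = 0.69748.
Standard error of p̂: √(0.211002/238) = √0.000886563 = 0.029775.
For 99% confidence, z* = 2.576.
So ME = 0.07670.

ME = 0.07670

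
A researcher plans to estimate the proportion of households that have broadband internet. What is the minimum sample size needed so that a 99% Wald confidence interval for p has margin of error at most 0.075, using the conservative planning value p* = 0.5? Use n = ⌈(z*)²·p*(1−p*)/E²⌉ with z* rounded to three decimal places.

The 99% critical value is z* = 2.576.
p*(1−p*) = 0.50·0.50 = 0.2500.
Required n before rounding: 6.635776 × 0.2500 / 0.075² = 294.923.
⌈294.923⌉ = 295.

n = 295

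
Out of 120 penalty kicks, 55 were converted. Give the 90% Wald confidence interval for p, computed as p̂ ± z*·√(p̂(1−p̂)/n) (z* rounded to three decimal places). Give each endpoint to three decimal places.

(0.384, 0.533)

The sample proportion is 55/120 = 0.45833.
Standard error of p̂: √(0.248264/120) = √0.002068866 = 0.045485.
z* = 1.645 at the 90% level.
Margin of error: 1.645 × 0.045485 = 0.07482.
So the interval runs from 0.384 to 0.533.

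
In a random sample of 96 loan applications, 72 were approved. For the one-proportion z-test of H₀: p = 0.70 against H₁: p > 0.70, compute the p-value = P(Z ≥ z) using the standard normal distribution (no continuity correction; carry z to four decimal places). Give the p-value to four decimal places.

p-value = 0.1425

Sample proportion p̂ = 72/96 = 0.75000.
SE₀ = √(0.70·0.30/96) = 0.046771.
z = (p̂ − p₀)/SE = (72/96 − 0.70)/0.046771 ≈ 1.0690.
p-value = P(Z ≥ z) with z = 1.0690 → 0.1425.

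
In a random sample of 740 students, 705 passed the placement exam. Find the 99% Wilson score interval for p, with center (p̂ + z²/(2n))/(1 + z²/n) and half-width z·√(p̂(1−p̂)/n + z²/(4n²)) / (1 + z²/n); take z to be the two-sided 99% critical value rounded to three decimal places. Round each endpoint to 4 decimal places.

(0.9283, 0.9691)

Here p̂ = 705/740 = 0.95270 and z = 2.576 (z² = 6.635776).
Denominator 1 + z²/n = 1 + 6.635776/740 = 1.008967.
Adjusted center: (0.95270 + z²/(2n))/1.008967 = 0.94868.
Radicand: p̂(1−p̂)/n + z²/(4n²) = 0.000060892 + 0.000003029 = 0.000063921.
Half-width = 2.576·√0.000063921/1.008967 = 0.02041.
CI: 0.94868 ± 0.02041 = (0.9283, 0.9691).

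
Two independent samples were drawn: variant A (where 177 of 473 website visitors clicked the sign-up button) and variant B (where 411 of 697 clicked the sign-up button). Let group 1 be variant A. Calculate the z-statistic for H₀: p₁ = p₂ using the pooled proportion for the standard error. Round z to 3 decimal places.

Sample proportions: p̂₁ = 177/473 = 0.37421 and p̂₂ = 411/697 = 0.58967.
Pooling: p̂ = 588/1170 = 0.50256.
SE = √[p̂(1−p̂)(1/n₁+1/n₂)] = √[0.50256·0.49744·(1/473+1/697)] ≈ 0.029786.
z = (p̂₁ − p̂₂)/SE = (0.37421 − 0.58967)/0.029786 = -0.21546/0.029786 = -7.234.

z = -7.234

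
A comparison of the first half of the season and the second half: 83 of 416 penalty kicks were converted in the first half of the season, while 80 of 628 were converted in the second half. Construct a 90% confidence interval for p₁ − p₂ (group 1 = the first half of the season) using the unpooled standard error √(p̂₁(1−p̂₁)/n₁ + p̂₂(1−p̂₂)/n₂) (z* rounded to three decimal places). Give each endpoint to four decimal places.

p̂₁ = 0.19952, p̂₂ = 0.12739, so the observed difference is 0.07213.
Unpooled SE = √(p̂₁(1−p̂₁)/n₁ + p̂₂(1−p̂₂)/n₂) = √(0.000383921 + 0.000177007) = 0.023684.
z* = 1.645 at the 90% level. Margin of error = 0.03896.
CI: 0.07213 ± 0.03896 = (0.0332, 0.1111).

(0.0332, 0.1111)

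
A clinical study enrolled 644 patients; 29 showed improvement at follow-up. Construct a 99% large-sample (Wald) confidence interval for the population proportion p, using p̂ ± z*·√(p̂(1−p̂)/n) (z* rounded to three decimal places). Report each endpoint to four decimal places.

(0.0240, 0.0661)

p̂ = 29/644 = 0.04503.
SE = √(p̂(1−p̂)/n) = √(0.043003/644) = 0.008172.
z* = 2.576 at the 99% level.
Margin = 2.576·0.008172 = 0.02105.
Interval: 0.04503 ± 0.02105 → (0.0240, 0.0661).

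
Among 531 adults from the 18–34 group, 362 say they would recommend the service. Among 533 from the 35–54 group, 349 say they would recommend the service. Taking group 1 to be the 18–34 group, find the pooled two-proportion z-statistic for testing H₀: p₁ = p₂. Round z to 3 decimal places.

z = 0.933

Sample proportions: p̂₁ = 362/531 = 0.68173 and p̂₂ = 349/533 = 0.65478.
Pooled p̂ = (362+349)/(531+533) = 711/1064 = 0.66823.
SE = √[p̂(1−p̂)(1/n₁+1/n₂)] = √[0.66823·0.33177·(1/531+1/533)] ≈ 0.028870.
z = 0.02695/0.028870 = 0.933.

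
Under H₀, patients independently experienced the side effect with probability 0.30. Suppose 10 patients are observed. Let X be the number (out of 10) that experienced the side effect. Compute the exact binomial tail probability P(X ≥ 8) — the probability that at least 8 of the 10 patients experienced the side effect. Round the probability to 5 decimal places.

X is binomial with n = 10 and p = 0.30.
P(X ≥ 8) = C(10,8)·0.30^8·0.70^2 + C(10,9)·0.30^9·0.70^1 + C(10,10)·0.30^10·0.70^0.
= 0.001447 + 0.000138 + 0.000006 = 0.00159.

P = 0.00159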